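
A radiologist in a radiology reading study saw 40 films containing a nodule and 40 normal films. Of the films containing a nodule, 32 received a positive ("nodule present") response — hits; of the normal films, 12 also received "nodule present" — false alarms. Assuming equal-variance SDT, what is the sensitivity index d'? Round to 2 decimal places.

H = 32/40 = 0.8000
FA = 12/40 = 0.3000
z(H) = z(0.8000) = 0.842
z(FA) = z(0.3000) = -0.524
d' = z(H) − z(FA) = 0.842 − (-0.524) = 1.366

d' = 1.37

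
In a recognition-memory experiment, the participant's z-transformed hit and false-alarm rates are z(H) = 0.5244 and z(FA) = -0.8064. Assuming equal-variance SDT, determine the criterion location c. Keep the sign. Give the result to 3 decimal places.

c = −½·[z(H) + z(FA)] = −½·(0.5244 + (-0.8064)) = 0.1410
c > 0: the participant has a conservative response bias.

c = 0.141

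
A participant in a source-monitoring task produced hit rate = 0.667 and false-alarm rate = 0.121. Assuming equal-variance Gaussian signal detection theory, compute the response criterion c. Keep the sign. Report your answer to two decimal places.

z(H) = z(0.667) = 0.432
z(FA) = z(0.121) = -1.170
c = −½·[z(H) + z(FA)] = −0.5 × (0.432 + (-1.170)) = 0.369

c = 0.37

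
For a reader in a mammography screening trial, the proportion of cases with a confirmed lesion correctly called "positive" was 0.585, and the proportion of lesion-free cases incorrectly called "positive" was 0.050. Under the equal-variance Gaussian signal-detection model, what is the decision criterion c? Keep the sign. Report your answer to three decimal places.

c = 0.715

z(H) = 0.2147
z(FA) = -1.6449
c = −½·[z(H) + z(FA)] = −0.5 × (0.2147 + (-1.6449)) = 0.7151
c > 0: the reader has a conservative response bias.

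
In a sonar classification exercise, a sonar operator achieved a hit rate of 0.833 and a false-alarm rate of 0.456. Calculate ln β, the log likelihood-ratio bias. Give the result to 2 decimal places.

z(H) = z(0.833) = 0.966
z(FA) = z(0.456) = -0.111
ln β = −½·[z(H)² − z(FA)²] = −0.5 × (0.933 − 0.012) = -0.4605

ln β = -0.46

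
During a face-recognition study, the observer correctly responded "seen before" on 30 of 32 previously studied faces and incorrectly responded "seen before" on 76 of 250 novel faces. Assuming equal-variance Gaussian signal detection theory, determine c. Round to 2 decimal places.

H = 30/32 = 0.9375
FA = 76/250 = 0.3040
Φ⁻¹(H) = 1.5341
Φ⁻¹(FA) = -0.5129
c = −½·[z(H) + z(FA)] = −0.5 × (1.5341 + (-0.5129)) = -0.5106
c < 0: the observer has a liberal response bias.

c = -0.51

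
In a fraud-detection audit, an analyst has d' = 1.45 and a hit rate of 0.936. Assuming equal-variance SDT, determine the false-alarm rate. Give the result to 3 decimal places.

z(hit rate) = z(0.936) = 1.5220
z(FA) = z(H) − d' = 1.5220 − 1.45 = 0.0720
false-alarm rate = Φ(0.0720) = 0.5287

false-alarm rate = 0.529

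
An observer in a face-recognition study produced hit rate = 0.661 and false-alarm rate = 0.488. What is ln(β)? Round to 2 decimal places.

ln β = -0.09

z(H) = z(0.661) = 0.415
z(FA) = z(0.488) = -0.030
ln β = −½·[z(H)² − z(FA)²] = −0.5 × (0.172 − 0.001) = -0.0855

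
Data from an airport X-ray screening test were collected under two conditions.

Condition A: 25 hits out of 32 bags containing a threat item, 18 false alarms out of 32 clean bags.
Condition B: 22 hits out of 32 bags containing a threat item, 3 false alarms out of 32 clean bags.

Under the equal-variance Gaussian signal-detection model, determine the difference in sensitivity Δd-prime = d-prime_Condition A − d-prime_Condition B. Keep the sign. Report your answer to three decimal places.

Δd-prime = -1.188

Condition A: z(0.7812) = 0.7763, z(0.5625) = 0.1573, d' = 0.6190
Condition B: z(0.6875) = 0.4888, z(0.0938) = -1.3177, d' = 1.8065
Δd' = d'_Condition A − d'_Condition B = 0.6190 − 1.8065 = -1.1875
Condition B has the higher sensitivity.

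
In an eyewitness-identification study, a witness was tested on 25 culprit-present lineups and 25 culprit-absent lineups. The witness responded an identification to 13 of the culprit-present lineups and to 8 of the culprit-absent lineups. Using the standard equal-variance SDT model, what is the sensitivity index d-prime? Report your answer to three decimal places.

d-prime = 0.518

H = 13/25 = 0.5200
FA = 8/25 = 0.3200
z(0.5200) = 0.0502, z(0.3200) = -0.4677
d' = z(H) − z(FA) = 0.0502 − (-0.4677) = 0.5179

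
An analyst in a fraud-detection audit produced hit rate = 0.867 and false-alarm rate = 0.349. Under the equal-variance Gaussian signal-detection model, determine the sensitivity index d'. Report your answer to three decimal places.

d' = 1.500

Φ⁻¹(0.867) = 1.1123, Φ⁻¹(0.349) = -0.3880
d' = z(H) − z(FA) = 1.1123 − (-0.3880) = 1.5003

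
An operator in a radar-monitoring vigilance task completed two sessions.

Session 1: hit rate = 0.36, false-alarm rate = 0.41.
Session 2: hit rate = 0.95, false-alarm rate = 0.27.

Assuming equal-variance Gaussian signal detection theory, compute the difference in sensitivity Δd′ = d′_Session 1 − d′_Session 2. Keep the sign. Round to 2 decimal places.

Session 1: z(0.36) = -0.358, z(0.41) = -0.228, d' = -0.130
Session 2: z(0.95) = 1.645, z(0.27) = -0.613, d' = 2.258
Δd' = d'_Session 1 − d'_Session 2 = -0.130 − 2.258 = -2.388
Session 2 has the higher sensitivity.

Δd′ = -2.39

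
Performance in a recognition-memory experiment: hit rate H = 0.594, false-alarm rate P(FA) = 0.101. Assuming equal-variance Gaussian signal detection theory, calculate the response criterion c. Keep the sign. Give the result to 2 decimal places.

z(H) = 0.238
z(FA) = -1.276
c = −½·[z(H) + z(FA)] = −0.5 × (0.238 + (-1.276)) = 0.519

c = 0.52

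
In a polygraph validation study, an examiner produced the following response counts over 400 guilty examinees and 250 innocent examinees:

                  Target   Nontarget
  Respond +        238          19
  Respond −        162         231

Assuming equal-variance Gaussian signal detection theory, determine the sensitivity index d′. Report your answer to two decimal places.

d′ = 1.67

H = 238/400 = 0.5950
FA = 19/250 = 0.0760
Φ⁻¹(H) = 0.2404
Φ⁻¹(FA) = -1.4325
d' = z(H) − z(FA) = 0.2404 − (-1.4325) = 1.6729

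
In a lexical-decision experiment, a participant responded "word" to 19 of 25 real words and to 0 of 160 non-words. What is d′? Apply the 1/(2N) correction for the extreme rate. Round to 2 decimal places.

d′ = 3.44

The false-alarm rate is 0/160 = 0, so apply the 1/(2N) correction: FA → 1/(2·160) = 0.00313.
z(H) = z(0.76000) = 0.706
z(FA) = z(0.00313) = -2.734
d' = 0.706 − (-2.734) = 3.440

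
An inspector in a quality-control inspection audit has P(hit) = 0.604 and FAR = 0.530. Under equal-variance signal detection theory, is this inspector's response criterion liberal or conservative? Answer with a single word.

z(H) = 0.264, z(FA) = 0.075
c = −½·(z(H) + z(FA)) = -0.1695
c < 0 → liberal criterion (biased toward responding “yes”).

liberal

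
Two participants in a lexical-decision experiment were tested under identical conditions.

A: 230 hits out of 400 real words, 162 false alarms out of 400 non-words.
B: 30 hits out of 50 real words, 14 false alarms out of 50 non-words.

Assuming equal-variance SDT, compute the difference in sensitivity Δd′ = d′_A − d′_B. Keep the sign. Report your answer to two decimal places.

A: z(0.5750) = 0.189, z(0.4050) = -0.240, d' = 0.429
B: z(0.6000) = 0.253, z(0.2800) = -0.583, d' = 0.836
Δd' = d'_A − d'_B = 0.429 − 0.836 = -0.407
B has the higher sensitivity.

Δd′ = -0.41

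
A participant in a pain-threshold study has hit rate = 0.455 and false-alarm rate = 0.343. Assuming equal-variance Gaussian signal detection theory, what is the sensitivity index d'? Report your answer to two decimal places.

Φ⁻¹(H) = Φ⁻¹(0.455) = -0.113
Φ⁻¹(FA) = Φ⁻¹(0.343) = -0.404
d' = z(H) − z(FA) = -0.113 − (-0.404) = 0.291

d' = 0.29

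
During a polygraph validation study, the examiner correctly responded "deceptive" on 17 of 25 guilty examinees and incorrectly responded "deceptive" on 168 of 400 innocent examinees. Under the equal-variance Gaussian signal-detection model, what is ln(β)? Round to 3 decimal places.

ln β = -0.089

H = 17/25 = 0.6800
FA = 168/400 = 0.4200
z(H) = z(0.6800) = 0.4677
z(FA) = z(0.4200) = -0.2019
ln β = −½·[z(H)² − z(FA)²] = −0.5 × (0.2187 − 0.0408) = -0.08895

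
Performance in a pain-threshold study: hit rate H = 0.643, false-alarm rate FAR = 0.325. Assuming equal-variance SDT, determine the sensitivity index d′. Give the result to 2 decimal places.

z(H) = 0.366
z(FA) = -0.454
d' = z(H) − z(FA) = 0.366 − (-0.454) = 0.820

d′ = 0.82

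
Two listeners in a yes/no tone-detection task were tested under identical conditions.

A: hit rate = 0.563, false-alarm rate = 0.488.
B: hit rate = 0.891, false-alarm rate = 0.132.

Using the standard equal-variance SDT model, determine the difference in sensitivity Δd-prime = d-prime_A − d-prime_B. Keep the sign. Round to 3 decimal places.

A: z(0.563) = 0.1586, z(0.488) = -0.0301, d' = 0.1887
B: z(0.891) = 1.2319, z(0.132) = -1.1170, d' = 2.3489
Δd' = d'_A − d'_B = 0.1887 − 2.3489 = -2.1602
B has the higher sensitivity.

Δd-prime = -2.160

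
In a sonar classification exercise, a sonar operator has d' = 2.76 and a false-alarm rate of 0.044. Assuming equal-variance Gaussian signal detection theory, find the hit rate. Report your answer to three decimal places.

z(false-alarm rate) = z(0.044) = -1.7060
z(H) = z(FA) + d' = -1.7060 + 2.76 = 1.0540
hit rate = Φ(1.0540) = 0.8541

hit rate = 0.854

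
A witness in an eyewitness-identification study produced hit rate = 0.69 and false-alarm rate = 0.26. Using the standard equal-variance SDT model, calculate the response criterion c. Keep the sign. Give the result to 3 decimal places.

z(0.69) = 0.4959, z(0.26) = -0.6433
c = −½·[z(H) + z(FA)] = −0.5 × (0.4959 + (-0.6433)) = 0.0737
c > 0: the witness has a conservative response bias.

c = 0.074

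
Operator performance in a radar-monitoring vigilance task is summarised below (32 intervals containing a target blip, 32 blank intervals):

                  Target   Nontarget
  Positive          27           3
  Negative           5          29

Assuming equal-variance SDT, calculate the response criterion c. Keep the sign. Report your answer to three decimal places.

H = 27/32 = 0.8438
FA = 3/32 = 0.0938
Φ⁻¹(0.8438) = 1.0102, Φ⁻¹(0.0938) = -1.3177
c = −½·[z(H) + z(FA)] = −0.5 × (1.0102 + (-1.3177)) = 0.15375

c = 0.154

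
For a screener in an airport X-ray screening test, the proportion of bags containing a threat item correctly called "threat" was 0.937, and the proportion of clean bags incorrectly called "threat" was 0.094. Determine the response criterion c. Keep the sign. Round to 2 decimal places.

c = -0.11

z(H) = 1.530
z(FA) = -1.317
c = −½·[z(H) + z(FA)] = −0.5 × (1.530 + (-1.317)) = -0.1065
c < 0: the screener has a liberal response bias.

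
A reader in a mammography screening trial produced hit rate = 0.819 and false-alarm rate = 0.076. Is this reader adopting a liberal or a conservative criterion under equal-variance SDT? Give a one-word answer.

conservative

z(H) = 0.912, z(FA) = -1.433
c = −½·(z(H) + z(FA)) = 0.2605
c > 0 → conservative criterion (biased toward responding “no”).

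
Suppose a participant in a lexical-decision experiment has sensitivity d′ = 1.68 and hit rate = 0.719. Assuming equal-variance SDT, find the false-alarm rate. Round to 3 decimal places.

false-alarm rate = 0.136

z(hit rate) = z(0.719) = 0.5799
z(FA) = z(H) − d' = 0.5799 − 1.68 = -1.1001
false-alarm rate = Φ(-1.1001) = 0.1356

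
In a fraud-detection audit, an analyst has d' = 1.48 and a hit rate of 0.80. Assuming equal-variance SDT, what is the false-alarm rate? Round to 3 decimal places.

false-alarm rate = 0.262

z(hit rate) = z(0.80) = 0.8416
z(FA) = z(H) − d' = 0.8416 − 1.48 = -0.6384
false-alarm rate = Φ(-0.6384) = 0.2616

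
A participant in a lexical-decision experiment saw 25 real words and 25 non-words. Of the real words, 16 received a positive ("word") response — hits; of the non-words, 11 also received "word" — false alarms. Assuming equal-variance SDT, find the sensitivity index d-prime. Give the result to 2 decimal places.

d-prime = 0.51

H = 16/25 = 0.6400
FA = 11/25 = 0.4400
Φ⁻¹(H) = Φ⁻¹(0.6400) = 0.358
Φ⁻¹(FA) = Φ⁻¹(0.4400) = -0.151
d' = z(H) − z(FA) = 0.358 − (-0.151) = 0.509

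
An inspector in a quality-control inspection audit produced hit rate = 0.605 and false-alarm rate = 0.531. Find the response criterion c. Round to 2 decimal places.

z(H) = z(0.605) = 0.266
z(FA) = z(0.531) = 0.078
c = −½·[z(H) + z(FA)] = −0.5 × (0.266 + 0.078) = -0.172

c = -0.17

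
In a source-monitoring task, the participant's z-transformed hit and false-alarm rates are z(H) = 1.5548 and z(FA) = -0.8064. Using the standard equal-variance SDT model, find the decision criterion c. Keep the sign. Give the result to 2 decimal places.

c = -0.37

c = −½·[z(H) + z(FA)] = −½·(1.5548 + (-0.8064)) = -0.3742
c < 0: the participant has a liberal response bias.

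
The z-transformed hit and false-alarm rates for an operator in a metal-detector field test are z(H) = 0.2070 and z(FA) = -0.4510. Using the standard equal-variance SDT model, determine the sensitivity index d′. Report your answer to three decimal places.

d′ = 0.658

d' = z(H) − z(FA) = 0.2070 − (-0.4510) = 0.6580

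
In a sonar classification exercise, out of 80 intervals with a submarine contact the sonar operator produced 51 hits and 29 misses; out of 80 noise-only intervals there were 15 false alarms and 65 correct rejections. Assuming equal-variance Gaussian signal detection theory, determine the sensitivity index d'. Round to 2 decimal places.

H = 51/80 = 0.6375
FA = 15/80 = 0.1875
z(0.6375) = 0.352, z(0.1875) = -0.887
d' = z(H) − z(FA) = 0.352 − (-0.887) = 1.239

d' = 1.24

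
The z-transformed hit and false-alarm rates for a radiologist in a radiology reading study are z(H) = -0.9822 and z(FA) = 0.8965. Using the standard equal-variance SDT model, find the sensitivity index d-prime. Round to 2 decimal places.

d-prime = -1.88

d' = z(H) − z(FA) = -0.9822 − 0.8965 = -1.8787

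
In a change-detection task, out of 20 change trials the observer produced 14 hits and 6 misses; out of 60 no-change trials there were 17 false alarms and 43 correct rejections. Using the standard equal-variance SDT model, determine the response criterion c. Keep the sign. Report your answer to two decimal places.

c = 0.02

H = 14/20 = 0.7000
FA = 17/60 = 0.2833
Φ⁻¹(H) = Φ⁻¹(0.7000) = 0.5244
Φ⁻¹(FA) = Φ⁻¹(0.2833) = -0.5731
c = −½·[z(H) + z(FA)] = −0.5 × (0.5244 + (-0.5731)) = 0.02435
c > 0: the observer has a conservative response bias.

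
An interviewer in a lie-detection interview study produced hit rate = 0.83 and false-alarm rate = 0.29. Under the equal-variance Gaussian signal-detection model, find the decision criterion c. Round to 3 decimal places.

c = -0.200

z(H) = z(0.83) = 0.9542
z(FA) = z(0.29) = -0.5534
c = −½·[z(H) + z(FA)] = −0.5 × (0.9542 + (-0.5534)) = -0.2004
c < 0: the interviewer has a liberal response bias.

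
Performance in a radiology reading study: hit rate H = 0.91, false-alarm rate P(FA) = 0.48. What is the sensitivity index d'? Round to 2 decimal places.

d' = 1.39

z(0.91) = 1.341, z(0.48) = -0.050
d' = z(H) − z(FA) = 1.341 − (-0.050) = 1.391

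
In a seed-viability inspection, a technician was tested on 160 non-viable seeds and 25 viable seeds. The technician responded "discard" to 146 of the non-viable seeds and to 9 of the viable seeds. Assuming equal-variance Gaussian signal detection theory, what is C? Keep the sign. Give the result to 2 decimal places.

H = 146/160 = 0.9125
FA = 9/25 = 0.3600
Φ⁻¹(0.9125) = 1.3563, Φ⁻¹(0.3600) = -0.3585
c = −½·[z(H) + z(FA)] = −0.5 × (1.3563 + (-0.3585)) = -0.4989

C = -0.50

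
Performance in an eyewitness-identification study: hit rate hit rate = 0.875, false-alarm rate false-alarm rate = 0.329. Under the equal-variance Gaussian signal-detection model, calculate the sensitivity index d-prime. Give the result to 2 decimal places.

d-prime = 1.59

Φ⁻¹(H) = Φ⁻¹(0.875) = 1.150
Φ⁻¹(FA) = Φ⁻¹(0.329) = -0.443
d' = z(H) − z(FA) = 1.150 − (-0.443) = 1.593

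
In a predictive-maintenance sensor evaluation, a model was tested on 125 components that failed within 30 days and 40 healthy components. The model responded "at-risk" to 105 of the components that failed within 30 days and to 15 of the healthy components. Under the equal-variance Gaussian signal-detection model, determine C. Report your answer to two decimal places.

C = -0.34

H = 105/125 = 0.8400
FA = 15/40 = 0.3750
z(H) = z(0.8400) = 0.994
z(FA) = z(0.3750) = -0.319
c = −½·[z(H) + z(FA)] = −0.5 × (0.994 + (-0.319)) = -0.3375
c < 0: the model has a liberal response bias.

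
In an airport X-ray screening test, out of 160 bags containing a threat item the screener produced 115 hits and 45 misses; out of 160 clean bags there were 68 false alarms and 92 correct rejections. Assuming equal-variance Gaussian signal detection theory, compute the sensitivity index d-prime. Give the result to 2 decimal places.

H = 115/160 = 0.7188
FA = 68/160 = 0.4250
Φ⁻¹(0.7188) = 0.579, Φ⁻¹(0.4250) = -0.189
d' = z(H) − z(FA) = 0.579 − (-0.189) = 0.768

d-prime = 0.77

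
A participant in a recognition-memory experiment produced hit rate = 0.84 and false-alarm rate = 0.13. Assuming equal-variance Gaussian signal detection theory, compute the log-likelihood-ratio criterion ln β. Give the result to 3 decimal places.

Φ⁻¹(H) = Φ⁻¹(0.84) = 0.9945
Φ⁻¹(FA) = Φ⁻¹(0.13) = -1.1264
ln β = −½·[z(H)² − z(FA)²] = −0.5 × (0.9890 − 1.2688) = 0.1399

ln β = 0.140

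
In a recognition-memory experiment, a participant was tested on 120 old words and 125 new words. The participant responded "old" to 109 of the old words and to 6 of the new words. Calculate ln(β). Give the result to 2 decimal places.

H = 109/120 = 0.9083
FA = 6/125 = 0.0480
Φ⁻¹(H) = Φ⁻¹(0.9083) = 1.330
Φ⁻¹(FA) = Φ⁻¹(0.0480) = -1.665
ln β = −½·[z(H)² − z(FA)²] = −0.5 × (1.769 − 2.772) = 0.5015

ln β = 0.50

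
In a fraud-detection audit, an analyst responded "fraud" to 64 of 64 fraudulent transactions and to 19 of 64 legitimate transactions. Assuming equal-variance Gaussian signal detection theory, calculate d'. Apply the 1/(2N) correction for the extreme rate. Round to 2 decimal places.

The hit rate is 64/64 = 1, so apply the 1/(2N) correction: H → 1 − 1/(2·64) = 0.99219.
z(H) = z(0.99219) = 2.418
z(FA) = z(0.29688) = -0.533
d' = 2.418 − (-0.533) = 2.951

d' = 2.95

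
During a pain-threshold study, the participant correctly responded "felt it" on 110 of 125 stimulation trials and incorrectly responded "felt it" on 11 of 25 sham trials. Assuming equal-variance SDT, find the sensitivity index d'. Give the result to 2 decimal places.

H = 110/125 = 0.8800
FA = 11/25 = 0.4400
z(0.8800) = 1.1750, z(0.4400) = -0.1510
d' = z(H) − z(FA) = 1.1750 − (-0.1510) = 1.3260

d' = 1.33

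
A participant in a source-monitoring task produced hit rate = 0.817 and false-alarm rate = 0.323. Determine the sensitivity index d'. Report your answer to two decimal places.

d' = 1.36

z(H) = 0.9040
z(FA) = -0.4593
d' = z(H) − z(FA) = 0.9040 − (-0.4593) = 1.3633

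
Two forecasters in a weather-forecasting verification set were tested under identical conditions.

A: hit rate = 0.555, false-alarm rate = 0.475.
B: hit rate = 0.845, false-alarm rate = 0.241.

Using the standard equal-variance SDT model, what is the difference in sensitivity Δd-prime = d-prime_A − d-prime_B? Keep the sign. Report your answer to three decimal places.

Δd-prime = -1.517

A: z(0.555) = 0.1383, z(0.475) = -0.0627, d' = 0.2010
B: z(0.845) = 1.0152, z(0.241) = -0.7031, d' = 1.7183
Δd' = d'_A − d'_B = 0.2010 − 1.7183 = -1.5173
B has the higher sensitivity.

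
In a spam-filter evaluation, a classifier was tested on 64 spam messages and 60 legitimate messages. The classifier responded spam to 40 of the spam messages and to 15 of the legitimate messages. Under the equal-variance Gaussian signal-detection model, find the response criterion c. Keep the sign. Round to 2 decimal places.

c = 0.18

H = 40/64 = 0.6250
FA = 15/60 = 0.2500
Φ⁻¹(H) = Φ⁻¹(0.6250) = 0.319
Φ⁻¹(FA) = Φ⁻¹(0.2500) = -0.674
c = −½·[z(H) + z(FA)] = −0.5 × (0.319 + (-0.674)) = 0.1775
c > 0: the classifier has a conservative response bias.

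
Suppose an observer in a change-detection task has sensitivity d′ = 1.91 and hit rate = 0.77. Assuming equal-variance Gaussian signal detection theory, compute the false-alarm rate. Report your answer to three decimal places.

false-alarm rate = 0.121

z(hit rate) = z(0.77) = 0.7388
z(FA) = z(H) − d' = 0.7388 − 1.91 = -1.1712
false-alarm rate = Φ(-1.1712) = 0.1208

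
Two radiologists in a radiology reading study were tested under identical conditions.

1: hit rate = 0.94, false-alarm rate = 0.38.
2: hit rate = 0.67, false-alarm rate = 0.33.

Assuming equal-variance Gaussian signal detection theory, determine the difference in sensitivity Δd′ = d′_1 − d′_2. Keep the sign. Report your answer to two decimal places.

Δd′ = 0.98

1: z(0.94) = 1.555, z(0.38) = -0.305, d' = 1.860
2: z(0.67) = 0.440, z(0.33) = -0.440, d' = 0.880
Δd' = d'_1 − d'_2 = 1.860 − 0.880 = 0.980
1 has the higher sensitivity.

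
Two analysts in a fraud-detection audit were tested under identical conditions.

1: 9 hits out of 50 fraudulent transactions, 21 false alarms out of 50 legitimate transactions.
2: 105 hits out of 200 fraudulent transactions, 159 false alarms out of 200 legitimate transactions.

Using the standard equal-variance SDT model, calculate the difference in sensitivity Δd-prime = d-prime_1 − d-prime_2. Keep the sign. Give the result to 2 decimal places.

Δd-prime = 0.05

1: z(0.1800) = -0.915, z(0.4200) = -0.202, d' = -0.713
2: z(0.5250) = 0.063, z(0.7950) = 0.824, d' = -0.761
Δd' = d'_1 − d'_2 = -0.713 − (-0.761) = 0.048
1 has the higher sensitivity.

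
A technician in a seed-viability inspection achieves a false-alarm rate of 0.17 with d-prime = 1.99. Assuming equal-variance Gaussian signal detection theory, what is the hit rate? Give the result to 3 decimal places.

z(false-alarm rate) = z(0.17) = -0.9542
z(H) = z(FA) + d' = -0.9542 + 1.99 = 1.0358
hit rate = Φ(1.0358) = 0.8499

hit rate = 0.850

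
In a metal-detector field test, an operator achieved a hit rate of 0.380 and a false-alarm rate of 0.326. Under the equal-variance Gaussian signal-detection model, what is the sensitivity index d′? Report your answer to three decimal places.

d′ = 0.146

Φ⁻¹(H) = -0.3055
Φ⁻¹(FA) = -0.4510
d' = z(H) − z(FA) = -0.3055 − (-0.4510) = 0.1455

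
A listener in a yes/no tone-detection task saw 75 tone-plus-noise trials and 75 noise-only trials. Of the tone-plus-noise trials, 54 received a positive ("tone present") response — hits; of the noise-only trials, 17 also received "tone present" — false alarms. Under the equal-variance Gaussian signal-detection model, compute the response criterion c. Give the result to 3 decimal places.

c = 0.084

H = 54/75 = 0.7200
FA = 17/75 = 0.2267
z(H) = 0.5828
z(FA) = -0.7498
c = −½·[z(H) + z(FA)] = −0.5 × (0.5828 + (-0.7498)) = 0.0835
c > 0: the listener has a conservative response bias.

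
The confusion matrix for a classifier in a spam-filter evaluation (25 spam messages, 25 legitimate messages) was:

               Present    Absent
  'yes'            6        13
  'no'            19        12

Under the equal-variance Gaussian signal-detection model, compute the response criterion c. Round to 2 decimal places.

H = 6/25 = 0.2400
FA = 13/25 = 0.5200
Φ⁻¹(H) = Φ⁻¹(0.2400) = -0.706
Φ⁻¹(FA) = Φ⁻¹(0.5200) = 0.050
c = −½·[z(H) + z(FA)] = −0.5 × (-0.706 + 0.050) = 0.328
c > 0: the classifier has a conservative response bias.

c = 0.33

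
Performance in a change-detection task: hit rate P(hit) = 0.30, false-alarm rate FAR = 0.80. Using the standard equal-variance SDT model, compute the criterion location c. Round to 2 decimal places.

c = -0.16

z(0.30) = -0.524, z(0.80) = 0.842
c = −½·[z(H) + z(FA)] = −0.5 × (-0.524 + 0.842) = -0.159
c < 0: the observer has a liberal response bias.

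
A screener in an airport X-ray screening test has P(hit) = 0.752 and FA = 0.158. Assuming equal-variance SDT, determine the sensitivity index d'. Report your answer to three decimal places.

d' = 1.684

z(H) = 0.6808
z(FA) = -1.0027
d' = z(H) − z(FA) = 0.6808 − (-1.0027) = 1.6835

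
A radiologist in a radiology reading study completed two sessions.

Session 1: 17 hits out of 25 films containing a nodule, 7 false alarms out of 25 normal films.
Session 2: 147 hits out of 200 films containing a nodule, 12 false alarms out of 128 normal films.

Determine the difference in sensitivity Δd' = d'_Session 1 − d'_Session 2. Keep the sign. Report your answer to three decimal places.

Session 1: z(0.6800) = 0.4677, z(0.2800) = -0.5828, d' = 1.0505
Session 2: z(0.7350) = 0.6280, z(0.0938) = -1.3177, d' = 1.9457
Δd' = d'_Session 1 − d'_Session 2 = 1.0505 − 1.9457 = -0.8952
Session 2 has the higher sensitivity.

Δd' = -0.895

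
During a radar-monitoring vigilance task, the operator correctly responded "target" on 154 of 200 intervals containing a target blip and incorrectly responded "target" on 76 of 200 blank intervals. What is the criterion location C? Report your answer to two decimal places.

H = 154/200 = 0.7700
FA = 76/200 = 0.3800
Φ⁻¹(0.7700) = 0.7388, Φ⁻¹(0.3800) = -0.3055
c = −½·[z(H) + z(FA)] = −0.5 × (0.7388 + (-0.3055)) = -0.21665
c < 0: the operator has a liberal response bias.

C = -0.22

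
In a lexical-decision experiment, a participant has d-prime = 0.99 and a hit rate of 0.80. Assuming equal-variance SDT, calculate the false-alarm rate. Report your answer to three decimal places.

z(hit rate) = z(0.80) = 0.8416
z(FA) = z(H) − d' = 0.8416 − 0.99 = -0.1484
false-alarm rate = Φ(-0.1484) = 0.4410

false-alarm rate = 0.441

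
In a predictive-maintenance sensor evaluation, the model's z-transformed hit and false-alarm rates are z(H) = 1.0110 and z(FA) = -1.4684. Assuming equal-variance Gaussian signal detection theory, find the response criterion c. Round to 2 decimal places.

c = 0.23

c = −½·[z(H) + z(FA)] = −½·(1.0110 + (-1.4684)) = 0.2287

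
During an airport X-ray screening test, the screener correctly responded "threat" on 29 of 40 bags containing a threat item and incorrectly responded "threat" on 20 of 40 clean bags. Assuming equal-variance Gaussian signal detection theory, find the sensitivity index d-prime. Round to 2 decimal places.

H = 29/40 = 0.7250
FA = 20/40 = 0.5000
Φ⁻¹(H) = Φ⁻¹(0.7250) = 0.5978
Φ⁻¹(FA) = Φ⁻¹(0.5000) = 0.0000
d' = z(H) − z(FA) = 0.5978 − 0.0000 = 0.5978

d-prime = 0.60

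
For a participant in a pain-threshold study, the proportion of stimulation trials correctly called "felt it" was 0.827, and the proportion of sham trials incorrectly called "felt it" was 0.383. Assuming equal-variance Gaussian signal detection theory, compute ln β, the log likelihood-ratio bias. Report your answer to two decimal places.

z(H) = z(0.827) = 0.942
z(FA) = z(0.383) = -0.298
ln β = −½·[z(H)² − z(FA)²] = −0.5 × (0.887 − 0.089) = -0.399

ln β = -0.40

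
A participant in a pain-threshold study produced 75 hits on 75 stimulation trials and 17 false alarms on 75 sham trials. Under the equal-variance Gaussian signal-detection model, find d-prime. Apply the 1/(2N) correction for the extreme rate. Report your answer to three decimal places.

d-prime = 3.225

The hit rate is 75/75 = 1, so apply the 1/(2N) correction: H → 1 − 1/(2·75) = 0.99333.
z(H) = z(0.99333) = 2.4746
z(FA) = z(0.22667) = -0.7499
d' = 2.4746 − (-0.7499) = 3.2245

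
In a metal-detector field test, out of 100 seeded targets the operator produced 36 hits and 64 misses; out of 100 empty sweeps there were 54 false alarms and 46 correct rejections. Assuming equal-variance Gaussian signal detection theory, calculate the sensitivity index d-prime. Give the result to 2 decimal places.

d-prime = -0.46

H = 36/100 = 0.3600
FA = 54/100 = 0.5400
Φ⁻¹(H) = -0.3585
Φ⁻¹(FA) = 0.1004
d' = z(H) − z(FA) = -0.3585 − 0.1004 = -0.4589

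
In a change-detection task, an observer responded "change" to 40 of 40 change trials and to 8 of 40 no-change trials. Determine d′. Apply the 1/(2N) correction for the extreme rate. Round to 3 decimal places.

d′ = 3.083

The hit rate is 40/40 = 1, so apply the 1/(2N) correction: H → 1 − 1/(2·40) = 0.98750.
z(H) = z(0.98750) = 2.2414
z(FA) = z(0.20000) = -0.8416
d' = 2.2414 − (-0.8416) = 3.0830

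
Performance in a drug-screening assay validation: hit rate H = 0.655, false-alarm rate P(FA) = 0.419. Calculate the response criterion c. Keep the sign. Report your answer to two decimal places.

c = -0.10

z(0.655) = 0.399, z(0.419) = -0.204
c = −½·[z(H) + z(FA)] = −0.5 × (0.399 + (-0.204)) = -0.0975
c < 0: the assay has a liberal response bias.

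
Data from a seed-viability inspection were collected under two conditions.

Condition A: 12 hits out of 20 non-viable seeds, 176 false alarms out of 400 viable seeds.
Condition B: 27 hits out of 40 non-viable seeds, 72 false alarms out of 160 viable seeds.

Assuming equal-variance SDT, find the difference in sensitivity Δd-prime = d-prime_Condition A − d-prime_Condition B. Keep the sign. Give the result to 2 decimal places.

Condition A: z(0.6000) = 0.253, z(0.4400) = -0.151, d' = 0.404
Condition B: z(0.6750) = 0.454, z(0.4500) = -0.126, d' = 0.580
Δd' = d'_Condition A − d'_Condition B = 0.404 − 0.580 = -0.176
Condition B has the higher sensitivity.

Δd-prime = -0.18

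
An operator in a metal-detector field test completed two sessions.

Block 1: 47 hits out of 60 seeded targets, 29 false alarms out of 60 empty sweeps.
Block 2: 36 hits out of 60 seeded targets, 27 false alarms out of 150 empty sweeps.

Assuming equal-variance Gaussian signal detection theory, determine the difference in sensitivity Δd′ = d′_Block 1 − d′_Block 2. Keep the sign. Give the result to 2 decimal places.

Block 1: z(0.7833) = 0.783, z(0.4833) = -0.042, d' = 0.825
Block 2: z(0.6000) = 0.253, z(0.1800) = -0.915, d' = 1.168
Δd' = d'_Block 1 − d'_Block 2 = 0.825 − 1.168 = -0.343
Block 2 has the higher sensitivity.

Δd′ = -0.34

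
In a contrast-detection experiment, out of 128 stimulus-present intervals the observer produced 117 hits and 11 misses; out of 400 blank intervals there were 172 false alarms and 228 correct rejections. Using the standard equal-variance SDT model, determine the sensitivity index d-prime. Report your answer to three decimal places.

H = 117/128 = 0.9141
FA = 172/400 = 0.4300
z(H) = z(0.9141) = 1.3664
z(FA) = z(0.4300) = -0.1764
d' = z(H) − z(FA) = 1.3664 − (-0.1764) = 1.5428

d-prime = 1.543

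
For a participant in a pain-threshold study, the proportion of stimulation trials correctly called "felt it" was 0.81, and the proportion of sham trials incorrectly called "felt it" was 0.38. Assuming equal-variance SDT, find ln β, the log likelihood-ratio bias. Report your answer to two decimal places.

z(0.81) = 0.878, z(0.38) = -0.305
ln β = −½·[z(H)² − z(FA)²] = −0.5 × (0.771 − 0.093) = -0.339

ln β = -0.34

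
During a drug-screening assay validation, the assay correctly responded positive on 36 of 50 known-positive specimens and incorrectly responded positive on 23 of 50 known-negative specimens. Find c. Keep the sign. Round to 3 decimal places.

H = 36/50 = 0.7200
FA = 23/50 = 0.4600
z(H) = 0.5828
z(FA) = -0.1004
c = −½·[z(H) + z(FA)] = −0.5 × (0.5828 + (-0.1004)) = -0.2412

c = -0.241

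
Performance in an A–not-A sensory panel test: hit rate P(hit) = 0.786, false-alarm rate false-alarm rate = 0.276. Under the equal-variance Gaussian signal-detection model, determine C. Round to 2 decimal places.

C = -0.10

z(H) = 0.793
z(FA) = -0.595
c = −½·[z(H) + z(FA)] = −0.5 × (0.793 + (-0.595)) = -0.099
c < 0: the taster has a liberal response bias.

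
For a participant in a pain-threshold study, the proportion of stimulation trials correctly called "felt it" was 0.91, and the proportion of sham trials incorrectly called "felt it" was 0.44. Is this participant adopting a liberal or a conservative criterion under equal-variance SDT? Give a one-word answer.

liberal

z(H) = 1.341, z(FA) = -0.151
c = −½·(z(H) + z(FA)) = -0.595
c < 0 → liberal criterion (biased toward responding “yes”).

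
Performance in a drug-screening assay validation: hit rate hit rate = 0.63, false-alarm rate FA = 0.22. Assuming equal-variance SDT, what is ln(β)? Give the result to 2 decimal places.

Φ⁻¹(H) = 0.332
Φ⁻¹(FA) = -0.772
ln β = −½·[z(H)² − z(FA)²] = −0.5 × (0.110 − 0.596) = 0.243

ln β = 0.24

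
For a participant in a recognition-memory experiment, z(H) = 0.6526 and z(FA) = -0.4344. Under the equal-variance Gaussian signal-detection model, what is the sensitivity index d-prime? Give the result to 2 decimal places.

d' = z(H) − z(FA) = 0.6526 − (-0.4344) = 1.0870

d-prime = 1.09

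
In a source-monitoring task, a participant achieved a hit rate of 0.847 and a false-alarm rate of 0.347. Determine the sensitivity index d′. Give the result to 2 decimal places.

d′ = 1.42

z(H) = z(0.847) = 1.0237
z(FA) = z(0.347) = -0.3934
d' = z(H) − z(FA) = 1.0237 − (-0.3934) = 1.4171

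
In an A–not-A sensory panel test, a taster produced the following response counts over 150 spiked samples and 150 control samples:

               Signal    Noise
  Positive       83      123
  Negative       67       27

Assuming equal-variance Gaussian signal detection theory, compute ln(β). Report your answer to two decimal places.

ln β = 0.41

H = 83/150 = 0.5533
FA = 123/150 = 0.8200
z(0.5533) = 0.134, z(0.8200) = 0.915
ln β = −½·[z(H)² − z(FA)²] = −0.5 × (0.018 − 0.837) = 0.4095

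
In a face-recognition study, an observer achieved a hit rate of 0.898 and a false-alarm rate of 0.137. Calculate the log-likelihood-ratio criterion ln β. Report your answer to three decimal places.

Φ⁻¹(H) = Φ⁻¹(0.898) = 1.2702
Φ⁻¹(FA) = Φ⁻¹(0.137) = -1.0939
ln β = −½·[z(H)² − z(FA)²] = −0.5 × (1.6134 − 1.1966) = -0.2084

ln β = -0.208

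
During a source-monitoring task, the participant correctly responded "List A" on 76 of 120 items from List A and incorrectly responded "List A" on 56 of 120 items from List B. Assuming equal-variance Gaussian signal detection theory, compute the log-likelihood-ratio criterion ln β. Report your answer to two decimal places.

H = 76/120 = 0.6333
FA = 56/120 = 0.4667
z(0.6333) = 0.341, z(0.4667) = -0.084
ln β = −½·[z(H)² − z(FA)²] = −0.5 × (0.116 − 0.007) = -0.0545

ln β = -0.05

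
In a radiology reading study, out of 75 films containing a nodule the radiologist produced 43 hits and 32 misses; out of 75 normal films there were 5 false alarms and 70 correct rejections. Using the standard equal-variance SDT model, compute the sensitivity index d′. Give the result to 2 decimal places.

H = 43/75 = 0.5733
FA = 5/75 = 0.0667
z(H) = z(0.5733) = 0.1848
z(FA) = z(0.0667) = -1.5008
d' = z(H) − z(FA) = 0.1848 − (-1.5008) = 1.6856

d′ = 1.69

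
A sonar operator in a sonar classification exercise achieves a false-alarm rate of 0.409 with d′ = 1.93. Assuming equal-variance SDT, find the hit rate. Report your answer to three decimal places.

hit rate = 0.955

z(false-alarm rate) = z(0.409) = -0.2301
z(H) = z(FA) + d' = -0.2301 + 1.93 = 1.6999
hit rate = Φ(1.6999) = 0.9554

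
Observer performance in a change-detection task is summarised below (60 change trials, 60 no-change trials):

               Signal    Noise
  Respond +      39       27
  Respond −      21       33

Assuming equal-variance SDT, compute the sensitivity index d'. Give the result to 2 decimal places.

H = 39/60 = 0.6500
FA = 27/60 = 0.4500
Φ⁻¹(H) = Φ⁻¹(0.6500) = 0.385
Φ⁻¹(FA) = Φ⁻¹(0.4500) = -0.126
d' = z(H) − z(FA) = 0.385 − (-0.126) = 0.511

d' = 0.51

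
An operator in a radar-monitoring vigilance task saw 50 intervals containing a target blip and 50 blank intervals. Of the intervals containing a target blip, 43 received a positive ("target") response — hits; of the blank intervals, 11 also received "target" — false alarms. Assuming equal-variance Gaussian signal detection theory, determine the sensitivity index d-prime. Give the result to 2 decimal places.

H = 43/50 = 0.8600
FA = 11/50 = 0.2200
Φ⁻¹(H) = Φ⁻¹(0.8600) = 1.080
Φ⁻¹(FA) = Φ⁻¹(0.2200) = -0.772
d' = z(H) − z(FA) = 1.080 − (-0.772) = 1.852

d-prime = 1.85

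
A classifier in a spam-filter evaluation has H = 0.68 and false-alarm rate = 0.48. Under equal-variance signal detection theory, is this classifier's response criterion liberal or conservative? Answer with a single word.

liberal

z(H) = 0.468, z(FA) = -0.050
c = −½·(z(H) + z(FA)) = -0.209
c < 0 → liberal criterion (biased toward responding “yes”).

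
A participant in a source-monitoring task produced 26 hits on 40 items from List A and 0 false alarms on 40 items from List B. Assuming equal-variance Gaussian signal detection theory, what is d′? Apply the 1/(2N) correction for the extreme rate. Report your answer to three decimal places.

d′ = 2.627

The false-alarm rate is 0/40 = 0, so apply the 1/(2N) correction: FA → 1/(2·40) = 0.01250.
z(H) = z(0.65000) = 0.3853
z(FA) = z(0.01250) = -2.2414
d' = 0.3853 − (-2.2414) = 2.6267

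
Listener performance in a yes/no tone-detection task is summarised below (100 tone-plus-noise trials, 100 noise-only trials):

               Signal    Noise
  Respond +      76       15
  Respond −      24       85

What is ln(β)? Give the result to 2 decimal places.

ln β = 0.29

H = 76/100 = 0.7600
FA = 15/100 = 0.1500
Φ⁻¹(H) = Φ⁻¹(0.7600) = 0.706
Φ⁻¹(FA) = Φ⁻¹(0.1500) = -1.036
ln β = −½·[z(H)² − z(FA)²] = −0.5 × (0.498 − 1.073) = 0.2875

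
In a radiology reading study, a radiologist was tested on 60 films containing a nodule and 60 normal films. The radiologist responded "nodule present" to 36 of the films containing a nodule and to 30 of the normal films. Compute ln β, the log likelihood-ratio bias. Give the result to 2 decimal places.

ln β = -0.03

H = 36/60 = 0.6000
FA = 30/60 = 0.5000
Φ⁻¹(0.6000) = 0.253, Φ⁻¹(0.5000) = 0.000
ln β = −½·[z(H)² − z(FA)²] = −0.5 × (0.064 − 0.000) = -0.032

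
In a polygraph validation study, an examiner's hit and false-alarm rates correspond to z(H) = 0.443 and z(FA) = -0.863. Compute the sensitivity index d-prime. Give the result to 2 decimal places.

d-prime = 1.31

d' = z(H) − z(FA) = 0.443 − (-0.863) = 1.306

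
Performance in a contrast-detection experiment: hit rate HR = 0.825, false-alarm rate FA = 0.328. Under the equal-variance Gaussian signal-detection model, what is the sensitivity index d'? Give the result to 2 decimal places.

z(H) = z(0.825) = 0.935
z(FA) = z(0.328) = -0.445
d' = z(H) − z(FA) = 0.935 − (-0.445) = 1.380

d' = 1.38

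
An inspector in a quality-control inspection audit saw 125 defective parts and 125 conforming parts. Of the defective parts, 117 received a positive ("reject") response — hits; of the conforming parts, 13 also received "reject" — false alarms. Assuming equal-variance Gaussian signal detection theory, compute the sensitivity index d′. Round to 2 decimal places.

H = 117/125 = 0.9360
FA = 13/125 = 0.1040
Φ⁻¹(H) = Φ⁻¹(0.9360) = 1.5220
Φ⁻¹(FA) = Φ⁻¹(0.1040) = -1.2591
d' = z(H) − z(FA) = 1.5220 − (-1.2591) = 2.7811

d′ = 2.78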